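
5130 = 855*6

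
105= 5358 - 5253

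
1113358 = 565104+548254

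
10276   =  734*14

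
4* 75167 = 300668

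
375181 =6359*59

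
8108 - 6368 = 1740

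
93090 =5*18618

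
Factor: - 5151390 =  - 2^1*3^1* 5^1*171713^1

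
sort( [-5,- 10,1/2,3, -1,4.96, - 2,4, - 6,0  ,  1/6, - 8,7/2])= [ - 10, - 8, - 6, - 5 , - 2, - 1,0,1/6,1/2,3,7/2,4, 4.96]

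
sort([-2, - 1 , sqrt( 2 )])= [ - 2 , - 1,sqrt( 2) ] 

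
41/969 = 41/969 = 0.04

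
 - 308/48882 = -1 + 24287/24441 = - 0.01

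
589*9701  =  5713889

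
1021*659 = 672839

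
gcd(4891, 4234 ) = 73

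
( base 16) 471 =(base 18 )393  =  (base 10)1137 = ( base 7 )3213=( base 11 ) 944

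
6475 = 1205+5270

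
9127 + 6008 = 15135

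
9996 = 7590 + 2406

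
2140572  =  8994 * 238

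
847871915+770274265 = 1618146180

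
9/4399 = 9/4399 = 0.00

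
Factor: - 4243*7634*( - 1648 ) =2^5  *  11^1*103^1*347^1 * 4243^1 = 53380470176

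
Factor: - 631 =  - 631^1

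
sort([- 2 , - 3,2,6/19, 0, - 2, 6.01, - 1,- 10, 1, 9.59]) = [ - 10,-3, - 2,-2 , - 1, 0, 6/19,1,2, 6.01,9.59]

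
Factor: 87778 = 2^1*43889^1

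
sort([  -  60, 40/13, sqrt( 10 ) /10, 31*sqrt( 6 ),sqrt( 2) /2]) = [ - 60 , sqrt( 10)/10, sqrt( 2)/2, 40/13 , 31 * sqrt(6)]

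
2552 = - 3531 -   -  6083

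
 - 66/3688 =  - 1 + 1811/1844 =- 0.02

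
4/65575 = 4/65575 = 0.00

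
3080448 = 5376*573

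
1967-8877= -6910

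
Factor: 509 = 509^1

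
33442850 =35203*950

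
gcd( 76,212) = 4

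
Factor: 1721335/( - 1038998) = -2^(- 1 )* 5^1*7^1 * 11^1*17^1*263^1*519499^( - 1 ) 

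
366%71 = 11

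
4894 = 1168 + 3726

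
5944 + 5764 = 11708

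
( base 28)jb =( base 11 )454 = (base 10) 543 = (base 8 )1037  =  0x21F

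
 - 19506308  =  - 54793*356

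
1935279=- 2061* (-939) 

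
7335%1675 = 635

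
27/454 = 27/454 = 0.06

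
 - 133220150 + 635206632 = 501986482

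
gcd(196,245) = 49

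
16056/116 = 138+12/29 = 138.41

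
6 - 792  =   - 786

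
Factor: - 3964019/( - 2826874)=2^ ( - 1)* 37^(-1)*709^1*5591^1*38201^( - 1 )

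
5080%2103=874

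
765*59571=45571815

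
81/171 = 9/19 = 0.47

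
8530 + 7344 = 15874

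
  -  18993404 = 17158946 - 36152350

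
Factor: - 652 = - 2^2*163^1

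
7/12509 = 1/1787 = 0.00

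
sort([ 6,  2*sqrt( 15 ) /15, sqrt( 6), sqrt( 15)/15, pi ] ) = [ sqrt ( 15)/15,2*sqrt( 15)/15, sqrt( 6), pi, 6 ] 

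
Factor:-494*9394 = - 2^2*7^1 *11^1  *13^1*19^1*61^1 = -4640636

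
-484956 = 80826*( - 6)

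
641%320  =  1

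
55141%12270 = 6061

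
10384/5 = 2076 + 4/5 = 2076.80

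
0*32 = 0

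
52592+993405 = 1045997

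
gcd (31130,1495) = 5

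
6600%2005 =585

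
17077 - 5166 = 11911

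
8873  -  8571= 302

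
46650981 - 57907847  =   - 11256866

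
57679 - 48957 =8722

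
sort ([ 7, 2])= [ 2,7]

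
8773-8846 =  - 73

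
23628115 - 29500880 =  - 5872765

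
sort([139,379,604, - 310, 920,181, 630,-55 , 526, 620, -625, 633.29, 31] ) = [ - 625, - 310,-55 , 31,139, 181, 379, 526, 604, 620,630,633.29, 920 ] 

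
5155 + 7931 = 13086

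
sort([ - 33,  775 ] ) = [ - 33, 775 ] 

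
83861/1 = 83861 = 83861.00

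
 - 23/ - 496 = 23/496 = 0.05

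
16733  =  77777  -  61044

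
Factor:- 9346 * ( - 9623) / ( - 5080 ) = -2^( - 2)* 5^( - 1) * 127^( - 1) * 4673^1*9623^1 = - 44968279/2540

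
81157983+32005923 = 113163906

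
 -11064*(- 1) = 11064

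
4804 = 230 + 4574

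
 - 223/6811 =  - 223/6811 = - 0.03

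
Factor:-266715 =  - 3^2*5^1*5927^1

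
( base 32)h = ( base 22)H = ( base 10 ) 17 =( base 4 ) 101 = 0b10001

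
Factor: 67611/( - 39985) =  - 93/55 = -3^1*5^( - 1)*11^ ( - 1)*31^1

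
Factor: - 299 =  - 13^1*23^1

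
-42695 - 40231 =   -  82926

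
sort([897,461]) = [ 461,897]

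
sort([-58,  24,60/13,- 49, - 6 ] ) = [ - 58, - 49, - 6,  60/13,  24] 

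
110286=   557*198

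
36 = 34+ 2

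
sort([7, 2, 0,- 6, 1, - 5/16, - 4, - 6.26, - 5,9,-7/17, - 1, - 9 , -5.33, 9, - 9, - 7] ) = [ - 9,-9, - 7,-6.26, - 6, - 5.33,  -  5, - 4, - 1, - 7/17,-5/16 , 0, 1,2, 7, 9, 9]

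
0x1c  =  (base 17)1B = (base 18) 1a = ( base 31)s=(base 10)28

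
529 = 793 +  - 264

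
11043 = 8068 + 2975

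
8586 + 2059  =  10645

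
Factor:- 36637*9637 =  - 23^1*419^1 * 36637^1 = - 353070769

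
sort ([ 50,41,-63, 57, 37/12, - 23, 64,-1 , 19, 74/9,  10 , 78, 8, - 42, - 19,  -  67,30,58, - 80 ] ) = [ - 80, - 67,- 63,  -  42, - 23, - 19,-1,37/12, 8, 74/9, 10, 19, 30,41, 50, 57, 58, 64,78 ] 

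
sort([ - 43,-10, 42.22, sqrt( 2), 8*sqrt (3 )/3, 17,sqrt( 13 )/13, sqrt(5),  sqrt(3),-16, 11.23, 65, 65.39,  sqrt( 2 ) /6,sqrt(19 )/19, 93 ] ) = [-43, - 16, - 10, sqrt(19)/19,sqrt(2 )/6, sqrt( 13)/13, sqrt( 2), sqrt( 3 ), sqrt(5), 8*sqrt( 3)/3, 11.23 , 17, 42.22,  65, 65.39, 93] 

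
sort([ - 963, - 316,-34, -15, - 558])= [ - 963, - 558, - 316, - 34,-15] 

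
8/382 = 4/191 =0.02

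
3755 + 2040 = 5795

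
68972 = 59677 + 9295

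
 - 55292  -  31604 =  - 86896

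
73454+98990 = 172444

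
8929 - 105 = 8824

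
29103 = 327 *89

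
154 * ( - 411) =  - 63294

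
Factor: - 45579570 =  - 2^1*3^1*5^1*43^1*89^1 * 397^1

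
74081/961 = 74081/961 = 77.09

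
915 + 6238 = 7153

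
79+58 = 137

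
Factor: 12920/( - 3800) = -5^( - 1)*17^1 = -17/5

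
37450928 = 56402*664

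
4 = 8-4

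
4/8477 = 4/8477 = 0.00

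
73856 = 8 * 9232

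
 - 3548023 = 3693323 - 7241346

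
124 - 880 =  - 756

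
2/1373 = 2/1373 = 0.00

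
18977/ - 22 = - 18977/22 = - 862.59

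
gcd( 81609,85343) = 1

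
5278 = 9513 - 4235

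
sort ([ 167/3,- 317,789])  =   [ - 317, 167/3, 789]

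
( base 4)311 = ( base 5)203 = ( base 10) 53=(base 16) 35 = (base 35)1I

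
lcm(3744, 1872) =3744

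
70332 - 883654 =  -813322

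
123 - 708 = - 585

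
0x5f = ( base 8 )137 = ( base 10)95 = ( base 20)4F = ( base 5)340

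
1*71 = 71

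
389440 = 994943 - 605503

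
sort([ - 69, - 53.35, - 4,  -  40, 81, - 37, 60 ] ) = [ - 69,-53.35, - 40,  -  37 , - 4, 60,81 ] 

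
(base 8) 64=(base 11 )48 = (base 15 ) 37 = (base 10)52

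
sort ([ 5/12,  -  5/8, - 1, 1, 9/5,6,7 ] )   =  [  -  1, - 5/8,5/12,1,9/5,  6,  7]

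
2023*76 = 153748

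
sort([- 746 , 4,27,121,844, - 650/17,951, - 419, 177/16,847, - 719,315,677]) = [ - 746,-719,-419, - 650/17,4,177/16,27,121,315,677,844,847 , 951]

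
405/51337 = 405/51337=0.01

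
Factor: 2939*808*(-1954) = -2^4*101^1*977^1*2939^1=- 4640187248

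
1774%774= 226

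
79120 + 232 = 79352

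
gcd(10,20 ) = 10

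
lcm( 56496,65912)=395472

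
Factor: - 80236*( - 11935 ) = 2^2*5^1*7^1*11^1*13^1*31^1 * 1543^1 = 957616660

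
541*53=28673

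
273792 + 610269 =884061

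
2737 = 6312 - 3575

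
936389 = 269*3481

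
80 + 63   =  143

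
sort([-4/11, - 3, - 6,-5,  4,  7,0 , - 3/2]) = [ - 6,-5, - 3, - 3/2,-4/11,0 , 4, 7]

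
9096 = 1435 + 7661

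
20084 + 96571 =116655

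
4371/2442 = 1+ 643/814 = 1.79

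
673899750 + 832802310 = 1506702060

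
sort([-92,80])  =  [-92,80 ] 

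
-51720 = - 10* 5172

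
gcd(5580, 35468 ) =4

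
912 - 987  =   - 75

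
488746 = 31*15766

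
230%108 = 14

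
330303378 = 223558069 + 106745309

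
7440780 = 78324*95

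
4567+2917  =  7484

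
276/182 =1 + 47/91 = 1.52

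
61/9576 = 61/9576 = 0.01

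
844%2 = 0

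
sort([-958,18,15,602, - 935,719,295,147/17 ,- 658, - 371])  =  [ - 958, - 935, - 658,  -  371 , 147/17,  15, 18,295,602 , 719 ]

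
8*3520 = 28160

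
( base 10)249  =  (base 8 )371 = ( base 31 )81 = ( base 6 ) 1053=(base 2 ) 11111001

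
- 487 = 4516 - 5003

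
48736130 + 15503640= 64239770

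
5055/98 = 5055/98= 51.58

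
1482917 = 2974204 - 1491287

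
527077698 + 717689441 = 1244767139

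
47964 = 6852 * 7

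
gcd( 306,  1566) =18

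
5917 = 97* 61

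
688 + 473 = 1161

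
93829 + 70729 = 164558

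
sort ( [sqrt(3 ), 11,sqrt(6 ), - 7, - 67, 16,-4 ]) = [- 67,-7,- 4,sqrt(  3), sqrt( 6), 11,  16]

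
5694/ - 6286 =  - 2847/3143 = - 0.91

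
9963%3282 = 117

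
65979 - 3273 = 62706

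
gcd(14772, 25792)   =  4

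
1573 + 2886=4459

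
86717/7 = 86717/7 = 12388.14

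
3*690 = 2070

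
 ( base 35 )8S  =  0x134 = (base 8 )464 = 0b100110100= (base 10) 308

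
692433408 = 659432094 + 33001314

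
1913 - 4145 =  - 2232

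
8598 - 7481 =1117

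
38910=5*7782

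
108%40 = 28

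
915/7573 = 915/7573= 0.12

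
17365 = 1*17365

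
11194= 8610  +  2584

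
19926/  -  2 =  -9963 + 0/1 = - 9963.00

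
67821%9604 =593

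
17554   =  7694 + 9860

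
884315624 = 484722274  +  399593350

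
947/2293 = 947/2293 = 0.41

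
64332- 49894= 14438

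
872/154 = 5 + 51/77 = 5.66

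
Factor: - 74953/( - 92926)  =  2^(  -  1)*17^1*97^ ( - 1)*479^( - 1)*4409^1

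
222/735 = 74/245 = 0.30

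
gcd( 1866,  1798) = 2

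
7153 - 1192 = 5961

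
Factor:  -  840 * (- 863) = 2^3*3^1*5^1 * 7^1 *863^1=724920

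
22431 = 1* 22431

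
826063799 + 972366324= 1798430123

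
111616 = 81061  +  30555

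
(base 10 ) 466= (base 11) 394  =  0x1d2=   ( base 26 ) ho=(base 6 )2054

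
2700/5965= 540/1193  =  0.45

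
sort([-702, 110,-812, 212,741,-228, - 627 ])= [ - 812, - 702, - 627, - 228, 110, 212, 741] 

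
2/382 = 1/191 = 0.01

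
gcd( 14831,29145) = 1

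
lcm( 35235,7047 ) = 35235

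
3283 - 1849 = 1434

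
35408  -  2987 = 32421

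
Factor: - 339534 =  - 2^1 * 3^2*13^1*1451^1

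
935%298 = 41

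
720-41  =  679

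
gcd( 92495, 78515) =5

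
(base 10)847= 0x34F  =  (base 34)OV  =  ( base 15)3B7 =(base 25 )18m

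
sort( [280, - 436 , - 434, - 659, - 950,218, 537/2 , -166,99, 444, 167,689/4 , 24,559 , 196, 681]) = [  -  950,  -  659, - 436, - 434, - 166, 24, 99,  167, 689/4, 196, 218,537/2 , 280, 444 , 559,681]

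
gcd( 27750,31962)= 6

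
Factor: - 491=  -  491^1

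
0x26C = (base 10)620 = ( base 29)lb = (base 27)mq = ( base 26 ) nm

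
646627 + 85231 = 731858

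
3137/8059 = 3137/8059 = 0.39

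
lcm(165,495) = 495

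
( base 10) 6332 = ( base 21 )e7b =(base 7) 24314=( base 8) 14274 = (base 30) 712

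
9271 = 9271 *1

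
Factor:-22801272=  -2^3* 3^1*13^1 * 107^1 *683^1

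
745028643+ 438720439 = 1183749082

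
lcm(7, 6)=42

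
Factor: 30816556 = 2^2*19^1*71^1*5711^1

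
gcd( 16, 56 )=8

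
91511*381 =34865691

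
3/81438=1/27146 = 0.00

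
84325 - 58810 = 25515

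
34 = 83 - 49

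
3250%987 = 289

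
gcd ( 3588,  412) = 4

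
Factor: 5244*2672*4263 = 59733019584  =  2^6*3^2*7^2 * 19^1*23^1 * 29^1*167^1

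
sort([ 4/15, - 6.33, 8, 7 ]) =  [  -  6.33, 4/15, 7,  8 ]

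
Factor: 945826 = 2^1 * 7^1*67559^1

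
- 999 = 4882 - 5881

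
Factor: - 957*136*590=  - 2^4*3^1*5^1*11^1*17^1*29^1*59^1= - 76789680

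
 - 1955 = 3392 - 5347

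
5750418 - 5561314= 189104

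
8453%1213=1175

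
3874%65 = 39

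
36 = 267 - 231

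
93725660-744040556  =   -650314896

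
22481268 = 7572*2969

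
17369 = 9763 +7606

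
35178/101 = 35178/101 = 348.30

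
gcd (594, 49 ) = 1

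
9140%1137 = 44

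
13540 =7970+5570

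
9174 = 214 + 8960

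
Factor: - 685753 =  - 685753^1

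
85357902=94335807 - 8977905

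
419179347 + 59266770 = 478446117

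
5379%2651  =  77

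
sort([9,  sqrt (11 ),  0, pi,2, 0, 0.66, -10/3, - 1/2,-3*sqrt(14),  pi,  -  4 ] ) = [- 3*sqrt( 14 ), - 4, - 10/3, - 1/2,0 , 0, 0.66, 2, pi, pi, sqrt( 11),9 ] 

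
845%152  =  85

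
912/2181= 304/727=0.42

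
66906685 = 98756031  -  31849346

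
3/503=3/503  =  0.01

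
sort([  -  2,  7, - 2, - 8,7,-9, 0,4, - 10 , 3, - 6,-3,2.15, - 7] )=[ - 10, - 9, - 8, - 7,-6, - 3, - 2, - 2,0, 2.15, 3,  4,7,7]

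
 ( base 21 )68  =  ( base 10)134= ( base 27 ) 4q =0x86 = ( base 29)4I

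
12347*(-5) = -61735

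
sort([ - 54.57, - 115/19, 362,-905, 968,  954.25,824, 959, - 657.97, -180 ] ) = [ - 905,-657.97,-180 , - 54.57 ,-115/19,362, 824,954.25, 959,  968] 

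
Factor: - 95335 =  - 5^1*23^1*829^1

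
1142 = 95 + 1047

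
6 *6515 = 39090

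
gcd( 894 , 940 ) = 2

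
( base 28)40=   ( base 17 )6A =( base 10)112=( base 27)44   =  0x70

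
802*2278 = 1826956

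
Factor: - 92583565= - 5^1 * 18516713^1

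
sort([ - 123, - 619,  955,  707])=[-619, - 123,707,955]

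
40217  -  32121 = 8096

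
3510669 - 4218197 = -707528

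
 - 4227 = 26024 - 30251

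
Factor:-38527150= - 2^1*5^2*103^1*7481^1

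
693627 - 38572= 655055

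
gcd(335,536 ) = 67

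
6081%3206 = 2875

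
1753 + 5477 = 7230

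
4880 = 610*8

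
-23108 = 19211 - 42319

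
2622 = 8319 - 5697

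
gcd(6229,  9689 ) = 1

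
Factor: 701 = 701^1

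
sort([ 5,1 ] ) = [ 1, 5 ]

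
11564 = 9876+1688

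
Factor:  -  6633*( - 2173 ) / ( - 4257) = -145591/43 = -  41^1 * 43^( - 1) * 53^1*67^1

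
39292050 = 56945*690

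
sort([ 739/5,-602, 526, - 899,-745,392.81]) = [ - 899,-745,  -  602 , 739/5,  392.81,  526 ]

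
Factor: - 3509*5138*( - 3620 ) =2^3 *5^1*7^1 * 11^2*29^1*181^1*367^1=65265856040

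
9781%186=109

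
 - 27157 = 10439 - 37596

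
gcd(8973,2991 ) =2991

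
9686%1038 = 344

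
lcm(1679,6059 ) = 139357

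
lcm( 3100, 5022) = 251100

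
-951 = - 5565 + 4614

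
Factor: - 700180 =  - 2^2 * 5^1*13^1*2693^1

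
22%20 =2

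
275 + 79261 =79536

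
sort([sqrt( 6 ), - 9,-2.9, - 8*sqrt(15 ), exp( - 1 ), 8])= [-8 * sqrt(15), - 9, - 2.9, exp( - 1 ), sqrt( 6),8 ] 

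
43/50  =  43/50 = 0.86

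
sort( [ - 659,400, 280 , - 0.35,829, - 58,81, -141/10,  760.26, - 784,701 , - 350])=[ - 784, - 659 , - 350,-58, - 141/10, - 0.35, 81,280,400,701,760.26,  829]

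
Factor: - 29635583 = - 211^1*140453^1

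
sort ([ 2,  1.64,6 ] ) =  [ 1.64,  2, 6] 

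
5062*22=111364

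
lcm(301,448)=19264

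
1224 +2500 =3724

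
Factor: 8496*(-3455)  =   - 29353680=   -  2^4 * 3^2*5^1*59^1*691^1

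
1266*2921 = 3697986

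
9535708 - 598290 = 8937418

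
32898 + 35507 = 68405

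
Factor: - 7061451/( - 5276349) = 3^ ( - 1 )*13^(-2)* 3469^( - 1)*2353817^1 = 2353817/1758783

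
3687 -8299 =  - 4612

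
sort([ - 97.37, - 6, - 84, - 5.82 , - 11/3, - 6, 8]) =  [-97.37, - 84,-6,-6, - 5.82, - 11/3, 8 ] 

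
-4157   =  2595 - 6752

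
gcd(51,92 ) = 1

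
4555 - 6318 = - 1763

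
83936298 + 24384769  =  108321067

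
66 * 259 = 17094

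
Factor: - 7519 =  - 73^1*103^1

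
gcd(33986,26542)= 2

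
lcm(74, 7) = 518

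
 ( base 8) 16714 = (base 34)6KC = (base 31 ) 7t2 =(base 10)7628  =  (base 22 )fgg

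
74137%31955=10227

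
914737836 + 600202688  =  1514940524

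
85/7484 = 85/7484= 0.01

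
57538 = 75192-17654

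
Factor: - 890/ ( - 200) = 89/20 = 2^( - 2 ) * 5^ (-1)*89^1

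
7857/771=10 + 49/257 = 10.19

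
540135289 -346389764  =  193745525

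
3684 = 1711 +1973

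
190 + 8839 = 9029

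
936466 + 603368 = 1539834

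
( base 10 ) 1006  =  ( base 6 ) 4354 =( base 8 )1756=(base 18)31G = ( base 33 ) ug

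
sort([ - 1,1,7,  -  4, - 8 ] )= [-8, - 4, -1,1,7] 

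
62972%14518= 4900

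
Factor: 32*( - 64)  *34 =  - 69632 = - 2^12*17^1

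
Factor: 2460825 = 3^2*5^2*10937^1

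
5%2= 1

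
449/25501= 449/25501  =  0.02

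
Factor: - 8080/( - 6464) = 2^(-2 )*5^1 =5/4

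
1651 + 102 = 1753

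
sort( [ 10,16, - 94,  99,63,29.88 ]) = [ -94, 10, 16,29.88,63,99] 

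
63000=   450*140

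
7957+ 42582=50539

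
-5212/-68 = 76 + 11/17 = 76.65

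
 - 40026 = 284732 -324758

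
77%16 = 13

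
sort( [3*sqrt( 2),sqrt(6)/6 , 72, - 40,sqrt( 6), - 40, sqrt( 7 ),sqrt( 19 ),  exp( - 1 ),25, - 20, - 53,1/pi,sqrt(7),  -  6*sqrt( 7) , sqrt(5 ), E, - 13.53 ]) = [ - 53, - 40, - 40, - 20, - 6*sqrt(7 ),-13.53,1/pi,exp(-1),sqrt(6)/6,sqrt( 5 ),sqrt(6 ),sqrt(7),sqrt ( 7 ),E,3*sqrt(2), sqrt(19),25,72] 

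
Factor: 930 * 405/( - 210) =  - 12555/7 = - 3^4*5^1*7^( - 1)*31^1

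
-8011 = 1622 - 9633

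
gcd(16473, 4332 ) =57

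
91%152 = 91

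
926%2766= 926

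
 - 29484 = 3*(- 9828) 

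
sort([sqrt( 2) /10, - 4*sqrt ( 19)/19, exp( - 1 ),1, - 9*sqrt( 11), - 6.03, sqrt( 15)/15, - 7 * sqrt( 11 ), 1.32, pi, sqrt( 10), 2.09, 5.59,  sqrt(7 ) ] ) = [ - 9*sqrt( 11 ),-7*sqrt( 11), - 6.03,-4*sqrt( 19 )/19, sqrt( 2 )/10, sqrt ( 15)/15, exp( - 1), 1,  1.32,2.09, sqrt( 7 ), pi, sqrt( 10 ) , 5.59]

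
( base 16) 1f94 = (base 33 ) 7dw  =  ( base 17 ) 1ag9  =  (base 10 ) 8084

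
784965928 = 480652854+304313074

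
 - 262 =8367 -8629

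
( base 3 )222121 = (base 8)1316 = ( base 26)11G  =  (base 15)32D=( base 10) 718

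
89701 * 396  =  35521596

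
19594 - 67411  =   - 47817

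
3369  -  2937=432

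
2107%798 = 511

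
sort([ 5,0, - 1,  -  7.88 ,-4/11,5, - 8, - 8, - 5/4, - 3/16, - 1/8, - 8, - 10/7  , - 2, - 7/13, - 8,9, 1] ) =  [ - 8, - 8, - 8, - 8 , - 7.88, - 2, - 10/7, - 5/4,- 1, - 7/13, - 4/11,-3/16, - 1/8,0, 1,5,5 , 9] 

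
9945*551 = 5479695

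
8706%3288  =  2130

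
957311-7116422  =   - 6159111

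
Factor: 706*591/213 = 2^1 * 71^(  -  1)*197^1*353^1 = 139082/71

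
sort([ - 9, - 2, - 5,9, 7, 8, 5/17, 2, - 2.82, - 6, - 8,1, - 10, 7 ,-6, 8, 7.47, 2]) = [ - 10, - 9, - 8,-6, - 6, - 5, - 2.82, - 2, 5/17, 1, 2,2, 7,7,7.47, 8 , 8,  9]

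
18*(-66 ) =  - 1188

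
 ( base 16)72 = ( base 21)59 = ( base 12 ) 96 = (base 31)3l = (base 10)114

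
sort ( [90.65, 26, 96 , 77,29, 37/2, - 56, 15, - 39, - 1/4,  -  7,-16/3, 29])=[ - 56,  -  39, - 7, - 16/3, - 1/4, 15,37/2,26, 29, 29,77 , 90.65, 96 ]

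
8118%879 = 207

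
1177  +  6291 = 7468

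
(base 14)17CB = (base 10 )4295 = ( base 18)d4b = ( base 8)10307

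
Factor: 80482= 2^1*40241^1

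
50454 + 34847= 85301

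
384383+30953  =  415336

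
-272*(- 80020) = 21765440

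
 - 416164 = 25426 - 441590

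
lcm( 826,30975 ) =61950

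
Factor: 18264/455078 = 12/299 = 2^2*3^1*13^( - 1)*23^( - 1) 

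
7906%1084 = 318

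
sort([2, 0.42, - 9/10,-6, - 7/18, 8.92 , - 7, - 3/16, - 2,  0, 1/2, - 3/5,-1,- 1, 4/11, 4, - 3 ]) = [ - 7, - 6 , - 3,-2, - 1, - 1, - 9/10, - 3/5, - 7/18,  -  3/16, 0,4/11, 0.42, 1/2,2, 4, 8.92] 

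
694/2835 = 694/2835 = 0.24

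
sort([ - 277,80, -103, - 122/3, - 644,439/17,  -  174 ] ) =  [-644, -277, - 174, - 103, - 122/3,439/17, 80 ] 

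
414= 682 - 268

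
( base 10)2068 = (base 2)100000010100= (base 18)66G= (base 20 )538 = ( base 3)2211121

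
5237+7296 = 12533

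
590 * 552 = 325680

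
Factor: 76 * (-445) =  - 33820 =- 2^2*5^1 *19^1 * 89^1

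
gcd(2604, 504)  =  84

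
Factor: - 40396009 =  - 40396009^1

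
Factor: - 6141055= - 5^1 * 157^1*7823^1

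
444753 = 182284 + 262469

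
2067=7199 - 5132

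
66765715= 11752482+55013233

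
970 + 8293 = 9263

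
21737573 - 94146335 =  - 72408762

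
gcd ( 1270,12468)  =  2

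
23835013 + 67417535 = 91252548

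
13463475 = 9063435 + 4400040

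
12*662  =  7944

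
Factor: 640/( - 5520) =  - 8/69 = - 2^3*3^( - 1 )*23^( - 1)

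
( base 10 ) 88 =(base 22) 40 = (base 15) 5d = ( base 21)44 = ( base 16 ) 58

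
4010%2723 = 1287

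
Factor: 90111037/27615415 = 5^( - 1)*97^( - 2) *587^(  -  1 )*1783^1*50539^1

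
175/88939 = 175/88939 = 0.00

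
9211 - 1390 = 7821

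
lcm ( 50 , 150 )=150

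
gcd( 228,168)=12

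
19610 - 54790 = -35180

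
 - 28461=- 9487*3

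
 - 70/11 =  - 70/11 = - 6.36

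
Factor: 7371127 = 97^1*75991^1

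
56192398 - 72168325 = -15975927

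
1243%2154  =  1243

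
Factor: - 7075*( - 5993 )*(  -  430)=-18232204250 = - 2^1*5^3*13^1 * 43^1*283^1*461^1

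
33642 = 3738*9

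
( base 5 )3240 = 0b110111101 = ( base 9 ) 544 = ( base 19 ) 148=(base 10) 445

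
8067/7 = 8067/7 = 1152.43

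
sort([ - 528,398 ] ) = [ - 528, 398 ] 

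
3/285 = 1/95 = 0.01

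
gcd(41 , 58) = 1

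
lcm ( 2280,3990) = 15960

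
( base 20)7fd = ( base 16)c29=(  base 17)AD2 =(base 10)3113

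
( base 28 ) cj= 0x163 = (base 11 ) 2A3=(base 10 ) 355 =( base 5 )2410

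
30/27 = 1 + 1/9 = 1.11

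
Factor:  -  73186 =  - 2^1*23^1*37^1*43^1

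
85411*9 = 768699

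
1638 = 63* 26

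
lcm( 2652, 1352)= 68952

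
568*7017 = 3985656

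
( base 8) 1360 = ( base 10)752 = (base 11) 624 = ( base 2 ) 1011110000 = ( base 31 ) o8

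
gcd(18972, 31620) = 6324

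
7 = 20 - 13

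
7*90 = 630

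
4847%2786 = 2061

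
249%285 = 249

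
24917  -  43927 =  - 19010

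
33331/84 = 396 + 67/84 = 396.80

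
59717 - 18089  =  41628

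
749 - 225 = 524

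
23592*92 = 2170464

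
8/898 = 4/449 = 0.01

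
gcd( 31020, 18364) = 4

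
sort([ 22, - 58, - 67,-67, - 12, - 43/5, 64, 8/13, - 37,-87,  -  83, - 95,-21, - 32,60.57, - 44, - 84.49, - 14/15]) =[ - 95, - 87, - 84.49,-83 , - 67, - 67, - 58, - 44 , - 37, - 32,-21,-12,-43/5 , - 14/15,  8/13,  22,  60.57, 64] 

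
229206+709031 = 938237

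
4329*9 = 38961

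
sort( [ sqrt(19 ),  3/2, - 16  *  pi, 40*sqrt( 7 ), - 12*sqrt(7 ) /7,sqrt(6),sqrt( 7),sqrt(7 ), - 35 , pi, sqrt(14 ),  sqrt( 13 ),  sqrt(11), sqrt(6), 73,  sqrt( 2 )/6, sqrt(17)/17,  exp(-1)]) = [ - 16*pi,-35 ,-12*sqrt(7 ) /7,  sqrt(2 ) /6,sqrt( 17)/17, exp (-1 ),3/2, sqrt( 6),  sqrt(6),sqrt(7), sqrt( 7 ), pi,sqrt(11), sqrt (13 ) , sqrt(14),sqrt( 19), 73, 40*sqrt( 7)] 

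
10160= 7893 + 2267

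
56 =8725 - 8669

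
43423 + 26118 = 69541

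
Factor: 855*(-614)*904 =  - 474572880 = -  2^4 *3^2*5^1*19^1 * 113^1*307^1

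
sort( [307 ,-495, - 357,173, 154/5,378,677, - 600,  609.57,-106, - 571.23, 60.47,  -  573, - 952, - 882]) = [ - 952, - 882, - 600, - 573,- 571.23, - 495,  -  357, - 106,  154/5,60.47, 173, 307 , 378 , 609.57,677 ]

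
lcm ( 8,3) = 24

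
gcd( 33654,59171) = 79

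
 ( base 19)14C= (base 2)111000001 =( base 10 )449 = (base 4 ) 13001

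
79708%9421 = 4340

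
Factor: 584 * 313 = 182792  =  2^3*73^1 * 313^1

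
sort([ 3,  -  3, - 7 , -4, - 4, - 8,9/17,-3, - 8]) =[ - 8, - 8 , - 7,-4,- 4, -3,-3, 9/17,3]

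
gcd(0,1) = 1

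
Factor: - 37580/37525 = -2^2*5^( - 1)*19^( - 1 )*79^( - 1 )*1879^1  =  -7516/7505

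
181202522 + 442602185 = 623804707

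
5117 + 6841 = 11958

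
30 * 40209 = 1206270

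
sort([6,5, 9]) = [ 5,6, 9 ]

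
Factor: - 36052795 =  - 5^1 * 167^1*43177^1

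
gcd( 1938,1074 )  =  6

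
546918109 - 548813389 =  - 1895280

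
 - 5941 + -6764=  - 12705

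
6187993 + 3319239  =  9507232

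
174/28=6+3/14 = 6.21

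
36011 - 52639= - 16628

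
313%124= 65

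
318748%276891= 41857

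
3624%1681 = 262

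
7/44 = 7/44 = 0.16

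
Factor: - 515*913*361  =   - 169740395 = - 5^1*11^1*19^2*83^1* 103^1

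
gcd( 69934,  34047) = 1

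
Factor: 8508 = 2^2*3^1*709^1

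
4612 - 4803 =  - 191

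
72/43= 1 + 29/43 = 1.67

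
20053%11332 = 8721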